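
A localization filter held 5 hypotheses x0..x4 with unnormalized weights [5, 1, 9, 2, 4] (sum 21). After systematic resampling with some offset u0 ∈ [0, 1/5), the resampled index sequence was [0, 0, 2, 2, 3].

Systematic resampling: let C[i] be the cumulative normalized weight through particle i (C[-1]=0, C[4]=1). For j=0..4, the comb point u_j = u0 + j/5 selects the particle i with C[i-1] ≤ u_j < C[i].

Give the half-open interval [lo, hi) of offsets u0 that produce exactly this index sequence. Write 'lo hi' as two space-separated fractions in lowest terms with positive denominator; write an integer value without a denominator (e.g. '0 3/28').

C = [5/21, 2/7, 5/7, 17/21, 1]
j=0 picked index 0: u0 ∈ [0, 5/21)
j=1 picked index 0: u0 ∈ [-1/5, 4/105)
j=2 picked index 2: u0 ∈ [-4/35, 11/35)
j=3 picked index 2: u0 ∈ [-11/35, 4/35)
j=4 picked index 3: u0 ∈ [-3/35, 1/105)
intersection: [0, 1/105)

0 1/105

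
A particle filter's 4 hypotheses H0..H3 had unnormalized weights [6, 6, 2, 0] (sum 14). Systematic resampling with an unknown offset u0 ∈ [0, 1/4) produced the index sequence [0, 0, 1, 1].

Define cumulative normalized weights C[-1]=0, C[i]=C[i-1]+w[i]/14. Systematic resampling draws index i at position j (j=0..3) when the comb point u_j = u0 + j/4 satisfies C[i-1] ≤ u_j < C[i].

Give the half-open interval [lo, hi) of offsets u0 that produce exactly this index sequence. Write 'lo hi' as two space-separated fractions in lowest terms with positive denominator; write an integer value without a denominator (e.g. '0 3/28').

C = [3/7, 6/7, 1, 1]
j=0 picked index 0: u0 ∈ [0, 3/7)
j=1 picked index 0: u0 ∈ [-1/4, 5/28)
j=2 picked index 1: u0 ∈ [-1/14, 5/14)
j=3 picked index 1: u0 ∈ [-9/28, 3/28)
intersection: [0, 3/28)

0 3/28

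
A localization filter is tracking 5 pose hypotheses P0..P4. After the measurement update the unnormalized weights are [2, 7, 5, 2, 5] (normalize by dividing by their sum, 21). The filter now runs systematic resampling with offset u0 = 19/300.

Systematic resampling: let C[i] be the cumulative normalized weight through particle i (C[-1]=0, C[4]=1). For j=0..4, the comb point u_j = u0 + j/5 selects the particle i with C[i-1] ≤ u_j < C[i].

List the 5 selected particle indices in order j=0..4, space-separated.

C = [2/21, 3/7, 2/3, 16/21, 1]
j=0: u_0=19/300 ∈ [0, 2/21) → index 0
j=1: u_1=79/300 ∈ [2/21, 3/7) → index 1
j=2: u_2=139/300 ∈ [3/7, 2/3) → index 2
j=3: u_3=199/300 ∈ [3/7, 2/3) → index 2
j=4: u_4=259/300 ∈ [16/21, 1) → index 4

0 1 2 2 4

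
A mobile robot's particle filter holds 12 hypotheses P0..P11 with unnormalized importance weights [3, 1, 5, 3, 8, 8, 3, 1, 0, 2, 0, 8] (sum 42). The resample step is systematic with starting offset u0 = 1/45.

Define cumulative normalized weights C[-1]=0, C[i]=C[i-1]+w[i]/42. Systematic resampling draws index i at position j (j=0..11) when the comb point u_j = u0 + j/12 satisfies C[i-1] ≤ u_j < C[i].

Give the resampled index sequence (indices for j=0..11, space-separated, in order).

C = [1/14, 2/21, 3/14, 2/7, 10/21, 2/3, 31/42, 16/21, 16/21, 17/21, 17/21, 1]
j=0: u_0=1/45 ∈ [0, 1/14) → index 0
j=1: u_1=19/180 ∈ [2/21, 3/14) → index 2
j=2: u_2=17/90 ∈ [2/21, 3/14) → index 2
j=3: u_3=49/180 ∈ [3/14, 2/7) → index 3
j=4: u_4=16/45 ∈ [2/7, 10/21) → index 4
j=5: u_5=79/180 ∈ [2/7, 10/21) → index 4
j=6: u_6=47/90 ∈ [10/21, 2/3) → index 5
j=7: u_7=109/180 ∈ [10/21, 2/3) → index 5
j=8: u_8=31/45 ∈ [2/3, 31/42) → index 6
j=9: u_9=139/180 ∈ [16/21, 17/21) → index 9
j=10: u_10=77/90 ∈ [17/21, 1) → index 11
j=11: u_11=169/180 ∈ [17/21, 1) → index 11

0 2 2 3 4 4 5 5 6 9 11 11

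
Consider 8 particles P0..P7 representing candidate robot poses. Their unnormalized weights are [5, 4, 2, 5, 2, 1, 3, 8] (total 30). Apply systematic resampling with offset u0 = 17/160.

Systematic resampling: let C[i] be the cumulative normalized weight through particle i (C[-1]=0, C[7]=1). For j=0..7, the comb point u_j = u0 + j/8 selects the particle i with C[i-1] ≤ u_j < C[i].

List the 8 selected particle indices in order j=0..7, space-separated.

C = [1/6, 3/10, 11/30, 8/15, 3/5, 19/30, 11/15, 1]
j=0: u_0=17/160 ∈ [0, 1/6) → index 0
j=1: u_1=37/160 ∈ [1/6, 3/10) → index 1
j=2: u_2=57/160 ∈ [3/10, 11/30) → index 2
j=3: u_3=77/160 ∈ [11/30, 8/15) → index 3
j=4: u_4=97/160 ∈ [3/5, 19/30) → index 5
j=5: u_5=117/160 ∈ [19/30, 11/15) → index 6
j=6: u_6=137/160 ∈ [11/15, 1) → index 7
j=7: u_7=157/160 ∈ [11/15, 1) → index 7

0 1 2 3 5 6 7 7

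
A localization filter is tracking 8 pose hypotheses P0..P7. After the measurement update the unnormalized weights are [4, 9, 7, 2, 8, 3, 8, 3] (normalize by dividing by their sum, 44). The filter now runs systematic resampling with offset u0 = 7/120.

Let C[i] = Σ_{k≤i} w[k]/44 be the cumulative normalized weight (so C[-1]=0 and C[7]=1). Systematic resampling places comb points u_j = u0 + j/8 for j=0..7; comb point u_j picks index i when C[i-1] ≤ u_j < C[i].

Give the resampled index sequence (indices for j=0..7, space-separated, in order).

C = [1/11, 13/44, 5/11, 1/2, 15/22, 3/4, 41/44, 1]
j=0: u_0=7/120 ∈ [0, 1/11) → index 0
j=1: u_1=11/60 ∈ [1/11, 13/44) → index 1
j=2: u_2=37/120 ∈ [13/44, 5/11) → index 2
j=3: u_3=13/30 ∈ [13/44, 5/11) → index 2
j=4: u_4=67/120 ∈ [1/2, 15/22) → index 4
j=5: u_5=41/60 ∈ [15/22, 3/4) → index 5
j=6: u_6=97/120 ∈ [3/4, 41/44) → index 6
j=7: u_7=14/15 ∈ [41/44, 1) → index 7

0 1 2 2 4 5 6 7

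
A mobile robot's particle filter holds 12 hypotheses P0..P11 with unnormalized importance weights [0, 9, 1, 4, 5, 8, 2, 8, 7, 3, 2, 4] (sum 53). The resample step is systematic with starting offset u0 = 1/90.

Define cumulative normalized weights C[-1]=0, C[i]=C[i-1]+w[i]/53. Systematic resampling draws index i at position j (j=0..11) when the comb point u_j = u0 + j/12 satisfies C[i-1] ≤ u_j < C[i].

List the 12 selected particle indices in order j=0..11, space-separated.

1 1 2 3 4 5 6 7 7 8 9 11

C = [0, 9/53, 10/53, 14/53, 19/53, 27/53, 29/53, 37/53, 44/53, 47/53, 49/53, 1]
j=0: u_0=1/90 ∈ [0, 9/53) → index 1
j=1: u_1=17/180 ∈ [0, 9/53) → index 1
j=2: u_2=8/45 ∈ [9/53, 10/53) → index 2
j=3: u_3=47/180 ∈ [10/53, 14/53) → index 3
j=4: u_4=31/90 ∈ [14/53, 19/53) → index 4
j=5: u_5=77/180 ∈ [19/53, 27/53) → index 5
j=6: u_6=23/45 ∈ [27/53, 29/53) → index 6
j=7: u_7=107/180 ∈ [29/53, 37/53) → index 7
j=8: u_8=61/90 ∈ [29/53, 37/53) → index 7
j=9: u_9=137/180 ∈ [37/53, 44/53) → index 8
j=10: u_10=38/45 ∈ [44/53, 47/53) → index 9
j=11: u_11=167/180 ∈ [49/53, 1) → index 11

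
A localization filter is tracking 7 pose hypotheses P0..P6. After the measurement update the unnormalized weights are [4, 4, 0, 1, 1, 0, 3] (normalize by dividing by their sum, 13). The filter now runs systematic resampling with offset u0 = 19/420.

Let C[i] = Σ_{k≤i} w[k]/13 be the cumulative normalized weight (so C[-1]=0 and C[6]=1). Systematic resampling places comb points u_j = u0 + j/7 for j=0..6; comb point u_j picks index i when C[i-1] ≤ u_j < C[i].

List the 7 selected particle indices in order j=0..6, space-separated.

0 0 1 1 3 4 6

C = [4/13, 8/13, 8/13, 9/13, 10/13, 10/13, 1]
j=0: u_0=19/420 ∈ [0, 4/13) → index 0
j=1: u_1=79/420 ∈ [0, 4/13) → index 0
j=2: u_2=139/420 ∈ [4/13, 8/13) → index 1
j=3: u_3=199/420 ∈ [4/13, 8/13) → index 1
j=4: u_4=37/60 ∈ [8/13, 9/13) → index 3
j=5: u_5=319/420 ∈ [9/13, 10/13) → index 4
j=6: u_6=379/420 ∈ [10/13, 1) → index 6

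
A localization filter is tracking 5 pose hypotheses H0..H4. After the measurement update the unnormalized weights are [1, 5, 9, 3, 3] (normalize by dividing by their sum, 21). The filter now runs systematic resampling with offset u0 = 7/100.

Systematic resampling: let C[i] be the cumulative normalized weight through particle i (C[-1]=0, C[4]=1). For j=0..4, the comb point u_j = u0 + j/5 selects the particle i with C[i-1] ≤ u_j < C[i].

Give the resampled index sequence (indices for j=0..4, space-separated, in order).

C = [1/21, 2/7, 5/7, 6/7, 1]
j=0: u_0=7/100 ∈ [1/21, 2/7) → index 1
j=1: u_1=27/100 ∈ [1/21, 2/7) → index 1
j=2: u_2=47/100 ∈ [2/7, 5/7) → index 2
j=3: u_3=67/100 ∈ [2/7, 5/7) → index 2
j=4: u_4=87/100 ∈ [6/7, 1) → index 4

1 1 2 2 4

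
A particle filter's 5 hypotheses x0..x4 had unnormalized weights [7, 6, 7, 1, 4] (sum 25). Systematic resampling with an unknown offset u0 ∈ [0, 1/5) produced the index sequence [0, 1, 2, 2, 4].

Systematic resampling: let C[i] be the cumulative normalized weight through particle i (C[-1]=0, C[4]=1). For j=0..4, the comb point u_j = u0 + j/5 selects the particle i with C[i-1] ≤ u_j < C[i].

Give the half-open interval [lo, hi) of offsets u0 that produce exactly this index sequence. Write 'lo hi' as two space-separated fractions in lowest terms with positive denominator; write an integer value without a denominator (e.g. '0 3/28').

C = [7/25, 13/25, 4/5, 21/25, 1]
j=0 picked index 0: u0 ∈ [0, 7/25)
j=1 picked index 1: u0 ∈ [2/25, 8/25)
j=2 picked index 2: u0 ∈ [3/25, 2/5)
j=3 picked index 2: u0 ∈ [-2/25, 1/5)
j=4 picked index 4: u0 ∈ [1/25, 1/5)
intersection: [3/25, 1/5)

3/25 1/5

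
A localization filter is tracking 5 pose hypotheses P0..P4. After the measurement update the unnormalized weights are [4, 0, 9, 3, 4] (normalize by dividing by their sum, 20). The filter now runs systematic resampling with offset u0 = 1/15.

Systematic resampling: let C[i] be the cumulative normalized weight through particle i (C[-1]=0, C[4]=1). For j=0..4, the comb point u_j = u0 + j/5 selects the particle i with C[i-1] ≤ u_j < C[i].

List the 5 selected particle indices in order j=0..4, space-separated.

C = [1/5, 1/5, 13/20, 4/5, 1]
j=0: u_0=1/15 ∈ [0, 1/5) → index 0
j=1: u_1=4/15 ∈ [1/5, 13/20) → index 2
j=2: u_2=7/15 ∈ [1/5, 13/20) → index 2
j=3: u_3=2/3 ∈ [13/20, 4/5) → index 3
j=4: u_4=13/15 ∈ [4/5, 1) → index 4

0 2 2 3 4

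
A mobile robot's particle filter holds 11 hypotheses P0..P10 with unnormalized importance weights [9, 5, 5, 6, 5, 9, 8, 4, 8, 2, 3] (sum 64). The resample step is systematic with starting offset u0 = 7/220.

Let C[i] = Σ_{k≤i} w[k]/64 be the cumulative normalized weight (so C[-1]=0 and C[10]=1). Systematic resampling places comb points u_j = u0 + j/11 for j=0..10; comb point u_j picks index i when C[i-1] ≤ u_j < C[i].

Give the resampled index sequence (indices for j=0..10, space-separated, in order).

C = [9/64, 7/32, 19/64, 25/64, 15/32, 39/64, 47/64, 51/64, 59/64, 61/64, 1]
j=0: u_0=7/220 ∈ [0, 9/64) → index 0
j=1: u_1=27/220 ∈ [0, 9/64) → index 0
j=2: u_2=47/220 ∈ [9/64, 7/32) → index 1
j=3: u_3=67/220 ∈ [19/64, 25/64) → index 3
j=4: u_4=87/220 ∈ [25/64, 15/32) → index 4
j=5: u_5=107/220 ∈ [15/32, 39/64) → index 5
j=6: u_6=127/220 ∈ [15/32, 39/64) → index 5
j=7: u_7=147/220 ∈ [39/64, 47/64) → index 6
j=8: u_8=167/220 ∈ [47/64, 51/64) → index 7
j=9: u_9=17/20 ∈ [51/64, 59/64) → index 8
j=10: u_10=207/220 ∈ [59/64, 61/64) → index 9

0 0 1 3 4 5 5 6 7 8 9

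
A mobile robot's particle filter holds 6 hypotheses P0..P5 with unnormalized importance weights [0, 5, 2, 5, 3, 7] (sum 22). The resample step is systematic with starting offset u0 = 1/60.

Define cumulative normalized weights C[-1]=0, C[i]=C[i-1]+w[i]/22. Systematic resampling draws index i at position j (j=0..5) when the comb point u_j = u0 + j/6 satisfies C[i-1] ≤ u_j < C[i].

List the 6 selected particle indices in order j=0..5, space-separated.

C = [0, 5/22, 7/22, 6/11, 15/22, 1]
j=0: u_0=1/60 ∈ [0, 5/22) → index 1
j=1: u_1=11/60 ∈ [0, 5/22) → index 1
j=2: u_2=7/20 ∈ [7/22, 6/11) → index 3
j=3: u_3=31/60 ∈ [7/22, 6/11) → index 3
j=4: u_4=41/60 ∈ [15/22, 1) → index 5
j=5: u_5=17/20 ∈ [15/22, 1) → index 5

1 1 3 3 5 5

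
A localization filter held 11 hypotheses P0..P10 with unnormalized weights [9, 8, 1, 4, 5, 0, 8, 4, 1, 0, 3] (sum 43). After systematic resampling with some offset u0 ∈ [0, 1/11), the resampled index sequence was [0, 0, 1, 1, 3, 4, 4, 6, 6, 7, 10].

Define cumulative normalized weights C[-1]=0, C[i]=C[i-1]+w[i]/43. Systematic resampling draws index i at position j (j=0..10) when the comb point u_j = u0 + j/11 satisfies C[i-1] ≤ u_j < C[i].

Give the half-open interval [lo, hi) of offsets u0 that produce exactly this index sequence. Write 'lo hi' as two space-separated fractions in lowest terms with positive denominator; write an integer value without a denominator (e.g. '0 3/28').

27/473 39/473

C = [9/43, 17/43, 18/43, 22/43, 27/43, 27/43, 35/43, 39/43, 40/43, 40/43, 1]
j=0 picked index 0: u0 ∈ [0, 9/43)
j=1 picked index 0: u0 ∈ [-1/11, 56/473)
j=2 picked index 1: u0 ∈ [13/473, 101/473)
j=3 picked index 1: u0 ∈ [-30/473, 58/473)
j=4 picked index 3: u0 ∈ [26/473, 70/473)
j=5 picked index 4: u0 ∈ [27/473, 82/473)
j=6 picked index 4: u0 ∈ [-16/473, 39/473)
j=7 picked index 6: u0 ∈ [-4/473, 84/473)
j=8 picked index 6: u0 ∈ [-47/473, 41/473)
j=9 picked index 7: u0 ∈ [-2/473, 42/473)
j=10 picked index 10: u0 ∈ [10/473, 1/11)
intersection: [27/473, 39/473)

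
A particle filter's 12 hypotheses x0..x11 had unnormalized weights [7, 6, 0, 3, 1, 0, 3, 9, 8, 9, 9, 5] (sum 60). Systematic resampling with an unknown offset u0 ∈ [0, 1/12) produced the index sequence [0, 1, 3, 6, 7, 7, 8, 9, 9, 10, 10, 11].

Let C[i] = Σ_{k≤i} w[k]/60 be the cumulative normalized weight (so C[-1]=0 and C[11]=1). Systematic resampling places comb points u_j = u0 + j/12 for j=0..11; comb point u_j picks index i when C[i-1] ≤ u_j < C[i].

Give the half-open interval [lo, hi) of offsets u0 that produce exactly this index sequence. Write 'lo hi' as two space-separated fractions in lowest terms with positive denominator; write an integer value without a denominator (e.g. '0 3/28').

C = [7/60, 13/60, 13/60, 4/15, 17/60, 17/60, 1/3, 29/60, 37/60, 23/30, 11/12, 1]
j=0 picked index 0: u0 ∈ [0, 7/60)
j=1 picked index 1: u0 ∈ [1/30, 2/15)
j=2 picked index 3: u0 ∈ [1/20, 1/10)
j=3 picked index 6: u0 ∈ [1/30, 1/12)
j=4 picked index 7: u0 ∈ [0, 3/20)
j=5 picked index 7: u0 ∈ [-1/12, 1/15)
j=6 picked index 8: u0 ∈ [-1/60, 7/60)
j=7 picked index 9: u0 ∈ [1/30, 11/60)
j=8 picked index 9: u0 ∈ [-1/20, 1/10)
j=9 picked index 10: u0 ∈ [1/60, 1/6)
j=10 picked index 10: u0 ∈ [-1/15, 1/12)
j=11 picked index 11: u0 ∈ [0, 1/12)
intersection: [1/20, 1/15)

1/20 1/15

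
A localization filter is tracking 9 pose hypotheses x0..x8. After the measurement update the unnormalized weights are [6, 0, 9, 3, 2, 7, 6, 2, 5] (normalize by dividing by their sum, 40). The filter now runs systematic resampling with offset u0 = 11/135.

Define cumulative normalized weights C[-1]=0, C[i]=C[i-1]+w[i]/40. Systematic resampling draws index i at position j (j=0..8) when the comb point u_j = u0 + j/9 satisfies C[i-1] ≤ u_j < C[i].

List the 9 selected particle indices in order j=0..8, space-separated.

0 2 2 3 5 5 6 7 8

C = [3/20, 3/20, 3/8, 9/20, 1/2, 27/40, 33/40, 7/8, 1]
j=0: u_0=11/135 ∈ [0, 3/20) → index 0
j=1: u_1=26/135 ∈ [3/20, 3/8) → index 2
j=2: u_2=41/135 ∈ [3/20, 3/8) → index 2
j=3: u_3=56/135 ∈ [3/8, 9/20) → index 3
j=4: u_4=71/135 ∈ [1/2, 27/40) → index 5
j=5: u_5=86/135 ∈ [1/2, 27/40) → index 5
j=6: u_6=101/135 ∈ [27/40, 33/40) → index 6
j=7: u_7=116/135 ∈ [33/40, 7/8) → index 7
j=8: u_8=131/135 ∈ [7/8, 1) → index 8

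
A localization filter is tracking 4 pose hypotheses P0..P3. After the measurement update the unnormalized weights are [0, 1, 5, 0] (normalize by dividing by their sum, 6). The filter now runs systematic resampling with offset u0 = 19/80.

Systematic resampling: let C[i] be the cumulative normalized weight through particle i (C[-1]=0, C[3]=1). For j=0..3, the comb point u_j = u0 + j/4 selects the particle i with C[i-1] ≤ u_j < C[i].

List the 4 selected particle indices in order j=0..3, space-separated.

C = [0, 1/6, 1, 1]
j=0: u_0=19/80 ∈ [1/6, 1) → index 2
j=1: u_1=39/80 ∈ [1/6, 1) → index 2
j=2: u_2=59/80 ∈ [1/6, 1) → index 2
j=3: u_3=79/80 ∈ [1/6, 1) → index 2

2 2 2 2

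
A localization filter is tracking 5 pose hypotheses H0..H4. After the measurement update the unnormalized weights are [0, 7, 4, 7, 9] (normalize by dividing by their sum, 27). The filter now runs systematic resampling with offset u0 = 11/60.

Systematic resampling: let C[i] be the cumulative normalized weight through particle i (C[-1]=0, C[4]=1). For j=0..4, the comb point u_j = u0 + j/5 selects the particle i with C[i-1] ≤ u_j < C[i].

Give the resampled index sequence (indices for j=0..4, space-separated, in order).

1 2 3 4 4

C = [0, 7/27, 11/27, 2/3, 1]
j=0: u_0=11/60 ∈ [0, 7/27) → index 1
j=1: u_1=23/60 ∈ [7/27, 11/27) → index 2
j=2: u_2=7/12 ∈ [11/27, 2/3) → index 3
j=3: u_3=47/60 ∈ [2/3, 1) → index 4
j=4: u_4=59/60 ∈ [2/3, 1) → index 4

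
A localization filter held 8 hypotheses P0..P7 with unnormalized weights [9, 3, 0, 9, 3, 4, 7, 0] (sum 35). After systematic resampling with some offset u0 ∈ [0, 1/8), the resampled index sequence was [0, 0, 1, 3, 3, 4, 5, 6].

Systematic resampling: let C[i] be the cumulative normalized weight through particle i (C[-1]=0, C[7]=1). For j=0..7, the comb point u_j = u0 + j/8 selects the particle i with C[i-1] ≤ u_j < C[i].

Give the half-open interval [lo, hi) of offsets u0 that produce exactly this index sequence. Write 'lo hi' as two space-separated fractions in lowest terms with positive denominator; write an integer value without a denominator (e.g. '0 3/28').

C = [9/35, 12/35, 12/35, 3/5, 24/35, 4/5, 1, 1]
j=0 picked index 0: u0 ∈ [0, 9/35)
j=1 picked index 0: u0 ∈ [-1/8, 37/280)
j=2 picked index 1: u0 ∈ [1/140, 13/140)
j=3 picked index 3: u0 ∈ [-9/280, 9/40)
j=4 picked index 3: u0 ∈ [-11/70, 1/10)
j=5 picked index 4: u0 ∈ [-1/40, 17/280)
j=6 picked index 5: u0 ∈ [-9/140, 1/20)
j=7 picked index 6: u0 ∈ [-3/40, 1/8)
intersection: [1/140, 1/20)

1/140 1/20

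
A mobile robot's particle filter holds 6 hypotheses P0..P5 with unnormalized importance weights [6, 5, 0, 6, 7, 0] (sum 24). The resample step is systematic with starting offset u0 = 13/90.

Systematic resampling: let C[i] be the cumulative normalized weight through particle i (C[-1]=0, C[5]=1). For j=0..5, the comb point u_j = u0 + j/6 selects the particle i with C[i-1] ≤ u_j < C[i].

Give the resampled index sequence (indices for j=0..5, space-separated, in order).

0 1 3 3 4 4

C = [1/4, 11/24, 11/24, 17/24, 1, 1]
j=0: u_0=13/90 ∈ [0, 1/4) → index 0
j=1: u_1=14/45 ∈ [1/4, 11/24) → index 1
j=2: u_2=43/90 ∈ [11/24, 17/24) → index 3
j=3: u_3=29/45 ∈ [11/24, 17/24) → index 3
j=4: u_4=73/90 ∈ [17/24, 1) → index 4
j=5: u_5=44/45 ∈ [17/24, 1) → index 4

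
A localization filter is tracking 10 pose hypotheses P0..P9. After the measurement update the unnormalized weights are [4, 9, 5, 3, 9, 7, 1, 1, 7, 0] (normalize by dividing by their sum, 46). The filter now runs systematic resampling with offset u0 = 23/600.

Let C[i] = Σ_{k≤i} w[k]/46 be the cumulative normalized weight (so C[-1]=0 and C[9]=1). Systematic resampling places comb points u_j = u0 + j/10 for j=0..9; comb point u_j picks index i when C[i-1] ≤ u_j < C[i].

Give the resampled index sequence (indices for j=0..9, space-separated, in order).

C = [2/23, 13/46, 9/23, 21/46, 15/23, 37/46, 19/23, 39/46, 1, 1]
j=0: u_0=23/600 ∈ [0, 2/23) → index 0
j=1: u_1=83/600 ∈ [2/23, 13/46) → index 1
j=2: u_2=143/600 ∈ [2/23, 13/46) → index 1
j=3: u_3=203/600 ∈ [13/46, 9/23) → index 2
j=4: u_4=263/600 ∈ [9/23, 21/46) → index 3
j=5: u_5=323/600 ∈ [21/46, 15/23) → index 4
j=6: u_6=383/600 ∈ [21/46, 15/23) → index 4
j=7: u_7=443/600 ∈ [15/23, 37/46) → index 5
j=8: u_8=503/600 ∈ [19/23, 39/46) → index 7
j=9: u_9=563/600 ∈ [39/46, 1) → index 8

0 1 1 2 3 4 4 5 7 8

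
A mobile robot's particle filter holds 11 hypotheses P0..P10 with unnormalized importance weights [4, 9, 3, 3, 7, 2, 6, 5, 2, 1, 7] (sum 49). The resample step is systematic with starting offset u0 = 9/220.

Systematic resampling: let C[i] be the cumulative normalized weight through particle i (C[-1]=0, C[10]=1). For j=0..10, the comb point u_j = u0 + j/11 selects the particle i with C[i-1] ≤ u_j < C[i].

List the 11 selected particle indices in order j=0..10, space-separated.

C = [4/49, 13/49, 16/49, 19/49, 26/49, 4/7, 34/49, 39/49, 41/49, 6/7, 1]
j=0: u_0=9/220 ∈ [0, 4/49) → index 0
j=1: u_1=29/220 ∈ [4/49, 13/49) → index 1
j=2: u_2=49/220 ∈ [4/49, 13/49) → index 1
j=3: u_3=69/220 ∈ [13/49, 16/49) → index 2
j=4: u_4=89/220 ∈ [19/49, 26/49) → index 4
j=5: u_5=109/220 ∈ [19/49, 26/49) → index 4
j=6: u_6=129/220 ∈ [4/7, 34/49) → index 6
j=7: u_7=149/220 ∈ [4/7, 34/49) → index 6
j=8: u_8=169/220 ∈ [34/49, 39/49) → index 7
j=9: u_9=189/220 ∈ [6/7, 1) → index 10
j=10: u_10=19/20 ∈ [6/7, 1) → index 10

0 1 1 2 4 4 6 6 7 10 10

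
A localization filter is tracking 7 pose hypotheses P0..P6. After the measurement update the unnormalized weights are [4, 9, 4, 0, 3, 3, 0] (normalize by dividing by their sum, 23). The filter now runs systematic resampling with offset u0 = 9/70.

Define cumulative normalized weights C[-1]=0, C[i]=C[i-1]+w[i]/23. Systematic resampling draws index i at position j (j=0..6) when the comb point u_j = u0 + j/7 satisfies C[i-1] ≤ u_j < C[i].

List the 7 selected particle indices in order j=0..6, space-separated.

C = [4/23, 13/23, 17/23, 17/23, 20/23, 1, 1]
j=0: u_0=9/70 ∈ [0, 4/23) → index 0
j=1: u_1=19/70 ∈ [4/23, 13/23) → index 1
j=2: u_2=29/70 ∈ [4/23, 13/23) → index 1
j=3: u_3=39/70 ∈ [4/23, 13/23) → index 1
j=4: u_4=7/10 ∈ [13/23, 17/23) → index 2
j=5: u_5=59/70 ∈ [17/23, 20/23) → index 4
j=6: u_6=69/70 ∈ [20/23, 1) → index 5

0 1 1 1 2 4 5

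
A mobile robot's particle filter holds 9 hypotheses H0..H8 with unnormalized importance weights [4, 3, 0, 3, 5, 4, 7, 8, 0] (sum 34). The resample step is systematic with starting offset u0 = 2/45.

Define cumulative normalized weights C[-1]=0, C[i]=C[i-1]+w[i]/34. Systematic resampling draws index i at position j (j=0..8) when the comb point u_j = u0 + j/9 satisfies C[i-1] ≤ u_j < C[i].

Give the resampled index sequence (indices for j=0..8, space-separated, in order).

C = [2/17, 7/34, 7/34, 5/17, 15/34, 19/34, 13/17, 1, 1]
j=0: u_0=2/45 ∈ [0, 2/17) → index 0
j=1: u_1=7/45 ∈ [2/17, 7/34) → index 1
j=2: u_2=4/15 ∈ [7/34, 5/17) → index 3
j=3: u_3=17/45 ∈ [5/17, 15/34) → index 4
j=4: u_4=22/45 ∈ [15/34, 19/34) → index 5
j=5: u_5=3/5 ∈ [19/34, 13/17) → index 6
j=6: u_6=32/45 ∈ [19/34, 13/17) → index 6
j=7: u_7=37/45 ∈ [13/17, 1) → index 7
j=8: u_8=14/15 ∈ [13/17, 1) → index 7

0 1 3 4 5 6 6 7 7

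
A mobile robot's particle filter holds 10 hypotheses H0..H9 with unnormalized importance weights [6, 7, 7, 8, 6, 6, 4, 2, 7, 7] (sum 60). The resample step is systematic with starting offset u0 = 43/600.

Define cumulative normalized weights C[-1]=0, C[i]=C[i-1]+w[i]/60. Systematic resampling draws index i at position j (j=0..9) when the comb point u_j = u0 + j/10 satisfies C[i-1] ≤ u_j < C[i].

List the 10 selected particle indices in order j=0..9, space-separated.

0 1 2 3 4 5 6 8 8 9

C = [1/10, 13/60, 1/3, 7/15, 17/30, 2/3, 11/15, 23/30, 53/60, 1]
j=0: u_0=43/600 ∈ [0, 1/10) → index 0
j=1: u_1=103/600 ∈ [1/10, 13/60) → index 1
j=2: u_2=163/600 ∈ [13/60, 1/3) → index 2
j=3: u_3=223/600 ∈ [1/3, 7/15) → index 3
j=4: u_4=283/600 ∈ [7/15, 17/30) → index 4
j=5: u_5=343/600 ∈ [17/30, 2/3) → index 5
j=6: u_6=403/600 ∈ [2/3, 11/15) → index 6
j=7: u_7=463/600 ∈ [23/30, 53/60) → index 8
j=8: u_8=523/600 ∈ [23/30, 53/60) → index 8
j=9: u_9=583/600 ∈ [53/60, 1) → index 9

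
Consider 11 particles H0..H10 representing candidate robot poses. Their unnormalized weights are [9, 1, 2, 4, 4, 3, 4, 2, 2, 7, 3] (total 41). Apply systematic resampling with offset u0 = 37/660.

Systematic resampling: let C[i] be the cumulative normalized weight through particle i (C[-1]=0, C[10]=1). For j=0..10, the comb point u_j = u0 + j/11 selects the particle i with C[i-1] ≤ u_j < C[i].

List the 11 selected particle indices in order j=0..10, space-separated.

0 0 1 3 4 5 6 7 9 9 10

C = [9/41, 10/41, 12/41, 16/41, 20/41, 23/41, 27/41, 29/41, 31/41, 38/41, 1]
j=0: u_0=37/660 ∈ [0, 9/41) → index 0
j=1: u_1=97/660 ∈ [0, 9/41) → index 0
j=2: u_2=157/660 ∈ [9/41, 10/41) → index 1
j=3: u_3=217/660 ∈ [12/41, 16/41) → index 3
j=4: u_4=277/660 ∈ [16/41, 20/41) → index 4
j=5: u_5=337/660 ∈ [20/41, 23/41) → index 5
j=6: u_6=397/660 ∈ [23/41, 27/41) → index 6
j=7: u_7=457/660 ∈ [27/41, 29/41) → index 7
j=8: u_8=47/60 ∈ [31/41, 38/41) → index 9
j=9: u_9=577/660 ∈ [31/41, 38/41) → index 9
j=10: u_10=637/660 ∈ [38/41, 1) → index 10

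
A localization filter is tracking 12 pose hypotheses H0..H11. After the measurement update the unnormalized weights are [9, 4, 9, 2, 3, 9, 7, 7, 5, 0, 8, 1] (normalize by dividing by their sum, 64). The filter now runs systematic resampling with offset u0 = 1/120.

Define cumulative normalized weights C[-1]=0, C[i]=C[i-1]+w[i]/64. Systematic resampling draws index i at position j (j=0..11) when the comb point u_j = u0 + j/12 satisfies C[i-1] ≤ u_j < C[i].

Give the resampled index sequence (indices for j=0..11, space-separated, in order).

C = [9/64, 13/64, 11/32, 3/8, 27/64, 9/16, 43/64, 25/32, 55/64, 55/64, 63/64, 1]
j=0: u_0=1/120 ∈ [0, 9/64) → index 0
j=1: u_1=11/120 ∈ [0, 9/64) → index 0
j=2: u_2=7/40 ∈ [9/64, 13/64) → index 1
j=3: u_3=31/120 ∈ [13/64, 11/32) → index 2
j=4: u_4=41/120 ∈ [13/64, 11/32) → index 2
j=5: u_5=17/40 ∈ [27/64, 9/16) → index 5
j=6: u_6=61/120 ∈ [27/64, 9/16) → index 5
j=7: u_7=71/120 ∈ [9/16, 43/64) → index 6
j=8: u_8=27/40 ∈ [43/64, 25/32) → index 7
j=9: u_9=91/120 ∈ [43/64, 25/32) → index 7
j=10: u_10=101/120 ∈ [25/32, 55/64) → index 8
j=11: u_11=37/40 ∈ [55/64, 63/64) → index 10

0 0 1 2 2 5 5 6 7 7 8 10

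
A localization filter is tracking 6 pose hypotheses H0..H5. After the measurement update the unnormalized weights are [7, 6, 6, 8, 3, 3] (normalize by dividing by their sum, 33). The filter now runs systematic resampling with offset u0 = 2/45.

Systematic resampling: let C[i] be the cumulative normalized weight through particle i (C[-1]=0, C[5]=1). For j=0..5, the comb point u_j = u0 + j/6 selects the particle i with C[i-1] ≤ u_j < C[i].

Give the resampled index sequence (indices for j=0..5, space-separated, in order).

0 0 1 2 3 4

C = [7/33, 13/33, 19/33, 9/11, 10/11, 1]
j=0: u_0=2/45 ∈ [0, 7/33) → index 0
j=1: u_1=19/90 ∈ [0, 7/33) → index 0
j=2: u_2=17/45 ∈ [7/33, 13/33) → index 1
j=3: u_3=49/90 ∈ [13/33, 19/33) → index 2
j=4: u_4=32/45 ∈ [19/33, 9/11) → index 3
j=5: u_5=79/90 ∈ [9/11, 10/11) → index 4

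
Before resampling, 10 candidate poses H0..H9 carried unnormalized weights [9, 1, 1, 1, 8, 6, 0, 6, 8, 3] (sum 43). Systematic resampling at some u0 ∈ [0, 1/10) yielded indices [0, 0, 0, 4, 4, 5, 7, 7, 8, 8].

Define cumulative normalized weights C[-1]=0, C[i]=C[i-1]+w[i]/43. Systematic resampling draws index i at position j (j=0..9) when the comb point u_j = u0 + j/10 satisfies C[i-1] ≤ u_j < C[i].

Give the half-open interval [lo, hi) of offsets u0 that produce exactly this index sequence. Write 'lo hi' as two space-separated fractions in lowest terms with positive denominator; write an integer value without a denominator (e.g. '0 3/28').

1/215 2/215

C = [9/43, 10/43, 11/43, 12/43, 20/43, 26/43, 26/43, 32/43, 40/43, 1]
j=0 picked index 0: u0 ∈ [0, 9/43)
j=1 picked index 0: u0 ∈ [-1/10, 47/430)
j=2 picked index 0: u0 ∈ [-1/5, 2/215)
j=3 picked index 4: u0 ∈ [-9/430, 71/430)
j=4 picked index 4: u0 ∈ [-26/215, 14/215)
j=5 picked index 5: u0 ∈ [-3/86, 9/86)
j=6 picked index 7: u0 ∈ [1/215, 31/215)
j=7 picked index 7: u0 ∈ [-41/430, 19/430)
j=8 picked index 8: u0 ∈ [-12/215, 28/215)
j=9 picked index 8: u0 ∈ [-67/430, 13/430)
intersection: [1/215, 2/215)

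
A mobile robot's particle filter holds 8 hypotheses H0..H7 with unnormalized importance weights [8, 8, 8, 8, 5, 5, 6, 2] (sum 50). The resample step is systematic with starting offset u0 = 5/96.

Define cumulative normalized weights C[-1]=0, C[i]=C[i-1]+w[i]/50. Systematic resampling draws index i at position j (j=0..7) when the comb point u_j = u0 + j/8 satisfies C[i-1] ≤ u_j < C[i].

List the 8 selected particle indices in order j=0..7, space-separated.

C = [4/25, 8/25, 12/25, 16/25, 37/50, 21/25, 24/25, 1]
j=0: u_0=5/96 ∈ [0, 4/25) → index 0
j=1: u_1=17/96 ∈ [4/25, 8/25) → index 1
j=2: u_2=29/96 ∈ [4/25, 8/25) → index 1
j=3: u_3=41/96 ∈ [8/25, 12/25) → index 2
j=4: u_4=53/96 ∈ [12/25, 16/25) → index 3
j=5: u_5=65/96 ∈ [16/25, 37/50) → index 4
j=6: u_6=77/96 ∈ [37/50, 21/25) → index 5
j=7: u_7=89/96 ∈ [21/25, 24/25) → index 6

0 1 1 2 3 4 5 6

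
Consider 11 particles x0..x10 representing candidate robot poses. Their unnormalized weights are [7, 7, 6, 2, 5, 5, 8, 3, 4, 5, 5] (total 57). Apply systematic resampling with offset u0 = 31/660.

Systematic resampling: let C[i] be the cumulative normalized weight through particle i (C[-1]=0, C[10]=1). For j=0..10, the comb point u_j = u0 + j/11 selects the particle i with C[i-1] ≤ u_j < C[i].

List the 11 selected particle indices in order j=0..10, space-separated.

0 1 1 2 4 5 6 6 8 9 10

C = [7/57, 14/57, 20/57, 22/57, 9/19, 32/57, 40/57, 43/57, 47/57, 52/57, 1]
j=0: u_0=31/660 ∈ [0, 7/57) → index 0
j=1: u_1=91/660 ∈ [7/57, 14/57) → index 1
j=2: u_2=151/660 ∈ [7/57, 14/57) → index 1
j=3: u_3=211/660 ∈ [14/57, 20/57) → index 2
j=4: u_4=271/660 ∈ [22/57, 9/19) → index 4
j=5: u_5=331/660 ∈ [9/19, 32/57) → index 5
j=6: u_6=391/660 ∈ [32/57, 40/57) → index 6
j=7: u_7=41/60 ∈ [32/57, 40/57) → index 6
j=8: u_8=511/660 ∈ [43/57, 47/57) → index 8
j=9: u_9=571/660 ∈ [47/57, 52/57) → index 9
j=10: u_10=631/660 ∈ [52/57, 1) → index 10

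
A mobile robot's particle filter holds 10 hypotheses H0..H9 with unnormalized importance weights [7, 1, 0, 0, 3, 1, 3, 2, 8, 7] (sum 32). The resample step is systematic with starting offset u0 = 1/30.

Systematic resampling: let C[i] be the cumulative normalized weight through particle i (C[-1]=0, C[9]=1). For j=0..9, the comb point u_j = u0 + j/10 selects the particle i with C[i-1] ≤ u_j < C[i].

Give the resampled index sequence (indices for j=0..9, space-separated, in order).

0 0 1 4 6 8 8 8 9 9

C = [7/32, 1/4, 1/4, 1/4, 11/32, 3/8, 15/32, 17/32, 25/32, 1]
j=0: u_0=1/30 ∈ [0, 7/32) → index 0
j=1: u_1=2/15 ∈ [0, 7/32) → index 0
j=2: u_2=7/30 ∈ [7/32, 1/4) → index 1
j=3: u_3=1/3 ∈ [1/4, 11/32) → index 4
j=4: u_4=13/30 ∈ [3/8, 15/32) → index 6
j=5: u_5=8/15 ∈ [17/32, 25/32) → index 8
j=6: u_6=19/30 ∈ [17/32, 25/32) → index 8
j=7: u_7=11/15 ∈ [17/32, 25/32) → index 8
j=8: u_8=5/6 ∈ [25/32, 1) → index 9
j=9: u_9=14/15 ∈ [25/32, 1) → index 9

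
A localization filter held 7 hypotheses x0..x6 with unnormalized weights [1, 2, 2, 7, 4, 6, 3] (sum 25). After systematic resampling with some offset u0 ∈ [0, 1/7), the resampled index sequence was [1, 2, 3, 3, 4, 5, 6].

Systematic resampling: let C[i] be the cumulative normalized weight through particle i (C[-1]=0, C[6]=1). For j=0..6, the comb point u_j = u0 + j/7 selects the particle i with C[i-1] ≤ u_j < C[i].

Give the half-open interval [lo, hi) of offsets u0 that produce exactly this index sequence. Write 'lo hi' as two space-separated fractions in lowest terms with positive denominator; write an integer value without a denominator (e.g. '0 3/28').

C = [1/25, 3/25, 1/5, 12/25, 16/25, 22/25, 1]
j=0 picked index 1: u0 ∈ [1/25, 3/25)
j=1 picked index 2: u0 ∈ [-4/175, 2/35)
j=2 picked index 3: u0 ∈ [-3/35, 34/175)
j=3 picked index 3: u0 ∈ [-8/35, 9/175)
j=4 picked index 4: u0 ∈ [-16/175, 12/175)
j=5 picked index 5: u0 ∈ [-13/175, 29/175)
j=6 picked index 6: u0 ∈ [4/175, 1/7)
intersection: [1/25, 9/175)

1/25 9/175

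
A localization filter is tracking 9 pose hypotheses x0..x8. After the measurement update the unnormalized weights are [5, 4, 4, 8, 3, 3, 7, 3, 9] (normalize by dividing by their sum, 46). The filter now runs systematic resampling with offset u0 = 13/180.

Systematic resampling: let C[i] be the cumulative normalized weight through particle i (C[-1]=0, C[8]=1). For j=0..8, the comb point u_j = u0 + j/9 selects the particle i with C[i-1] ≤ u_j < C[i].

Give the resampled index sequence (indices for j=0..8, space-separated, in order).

0 1 3 3 4 6 6 8 8

C = [5/46, 9/46, 13/46, 21/46, 12/23, 27/46, 17/23, 37/46, 1]
j=0: u_0=13/180 ∈ [0, 5/46) → index 0
j=1: u_1=11/60 ∈ [5/46, 9/46) → index 1
j=2: u_2=53/180 ∈ [13/46, 21/46) → index 3
j=3: u_3=73/180 ∈ [13/46, 21/46) → index 3
j=4: u_4=31/60 ∈ [21/46, 12/23) → index 4
j=5: u_5=113/180 ∈ [27/46, 17/23) → index 6
j=6: u_6=133/180 ∈ [27/46, 17/23) → index 6
j=7: u_7=17/20 ∈ [37/46, 1) → index 8
j=8: u_8=173/180 ∈ [37/46, 1) → index 8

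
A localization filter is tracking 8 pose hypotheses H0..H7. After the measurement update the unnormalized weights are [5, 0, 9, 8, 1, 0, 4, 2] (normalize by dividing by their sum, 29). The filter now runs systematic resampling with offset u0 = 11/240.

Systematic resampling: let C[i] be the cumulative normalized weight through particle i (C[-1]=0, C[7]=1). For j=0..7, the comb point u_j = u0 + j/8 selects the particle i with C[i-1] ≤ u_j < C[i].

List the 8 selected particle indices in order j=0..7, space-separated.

0 0 2 2 3 3 6 6

C = [5/29, 5/29, 14/29, 22/29, 23/29, 23/29, 27/29, 1]
j=0: u_0=11/240 ∈ [0, 5/29) → index 0
j=1: u_1=41/240 ∈ [0, 5/29) → index 0
j=2: u_2=71/240 ∈ [5/29, 14/29) → index 2
j=3: u_3=101/240 ∈ [5/29, 14/29) → index 2
j=4: u_4=131/240 ∈ [14/29, 22/29) → index 3
j=5: u_5=161/240 ∈ [14/29, 22/29) → index 3
j=6: u_6=191/240 ∈ [23/29, 27/29) → index 6
j=7: u_7=221/240 ∈ [23/29, 27/29) → index 6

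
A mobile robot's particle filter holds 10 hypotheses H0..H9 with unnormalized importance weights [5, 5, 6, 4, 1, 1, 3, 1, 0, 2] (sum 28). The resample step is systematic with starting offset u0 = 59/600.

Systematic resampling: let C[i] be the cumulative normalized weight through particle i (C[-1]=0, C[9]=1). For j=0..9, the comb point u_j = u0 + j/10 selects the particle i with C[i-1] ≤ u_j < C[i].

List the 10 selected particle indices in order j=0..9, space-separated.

0 1 1 2 2 3 3 6 7 9

C = [5/28, 5/14, 4/7, 5/7, 3/4, 11/14, 25/28, 13/14, 13/14, 1]
j=0: u_0=59/600 ∈ [0, 5/28) → index 0
j=1: u_1=119/600 ∈ [5/28, 5/14) → index 1
j=2: u_2=179/600 ∈ [5/28, 5/14) → index 1
j=3: u_3=239/600 ∈ [5/14, 4/7) → index 2
j=4: u_4=299/600 ∈ [5/14, 4/7) → index 2
j=5: u_5=359/600 ∈ [4/7, 5/7) → index 3
j=6: u_6=419/600 ∈ [4/7, 5/7) → index 3
j=7: u_7=479/600 ∈ [11/14, 25/28) → index 6
j=8: u_8=539/600 ∈ [25/28, 13/14) → index 7
j=9: u_9=599/600 ∈ [13/14, 1) → index 9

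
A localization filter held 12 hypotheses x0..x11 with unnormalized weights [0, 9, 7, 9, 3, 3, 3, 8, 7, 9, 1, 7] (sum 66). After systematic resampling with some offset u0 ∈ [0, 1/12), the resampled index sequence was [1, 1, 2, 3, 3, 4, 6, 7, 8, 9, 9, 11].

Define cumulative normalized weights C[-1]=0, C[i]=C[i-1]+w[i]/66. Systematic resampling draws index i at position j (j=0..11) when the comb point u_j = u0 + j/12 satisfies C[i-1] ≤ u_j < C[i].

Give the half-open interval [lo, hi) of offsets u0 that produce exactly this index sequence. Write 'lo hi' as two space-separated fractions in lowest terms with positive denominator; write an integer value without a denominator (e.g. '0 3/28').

C = [0, 3/22, 8/33, 25/66, 14/33, 31/66, 17/33, 7/11, 49/66, 29/33, 59/66, 1]
j=0 picked index 1: u0 ∈ [0, 3/22)
j=1 picked index 1: u0 ∈ [-1/12, 7/132)
j=2 picked index 2: u0 ∈ [-1/33, 5/66)
j=3 picked index 3: u0 ∈ [-1/132, 17/132)
j=4 picked index 3: u0 ∈ [-1/11, 1/22)
j=5 picked index 4: u0 ∈ [-5/132, 1/132)
j=6 picked index 6: u0 ∈ [-1/33, 1/66)
j=7 picked index 7: u0 ∈ [-3/44, 7/132)
j=8 picked index 8: u0 ∈ [-1/33, 5/66)
j=9 picked index 9: u0 ∈ [-1/132, 17/132)
j=10 picked index 9: u0 ∈ [-1/11, 1/22)
j=11 picked index 11: u0 ∈ [-1/44, 1/12)
intersection: [0, 1/132)

0 1/132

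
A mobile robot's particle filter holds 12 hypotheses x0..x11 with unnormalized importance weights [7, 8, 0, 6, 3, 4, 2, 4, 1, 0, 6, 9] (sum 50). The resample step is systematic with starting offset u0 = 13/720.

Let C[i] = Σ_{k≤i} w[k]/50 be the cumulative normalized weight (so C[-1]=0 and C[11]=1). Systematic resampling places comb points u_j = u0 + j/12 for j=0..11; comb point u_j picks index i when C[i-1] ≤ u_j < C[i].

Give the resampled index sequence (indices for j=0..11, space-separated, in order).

0 0 1 1 3 4 5 7 8 10 11 11

C = [7/50, 3/10, 3/10, 21/50, 12/25, 14/25, 3/5, 17/25, 7/10, 7/10, 41/50, 1]
j=0: u_0=13/720 ∈ [0, 7/50) → index 0
j=1: u_1=73/720 ∈ [0, 7/50) → index 0
j=2: u_2=133/720 ∈ [7/50, 3/10) → index 1
j=3: u_3=193/720 ∈ [7/50, 3/10) → index 1
j=4: u_4=253/720 ∈ [3/10, 21/50) → index 3
j=5: u_5=313/720 ∈ [21/50, 12/25) → index 4
j=6: u_6=373/720 ∈ [12/25, 14/25) → index 5
j=7: u_7=433/720 ∈ [3/5, 17/25) → index 7
j=8: u_8=493/720 ∈ [17/25, 7/10) → index 8
j=9: u_9=553/720 ∈ [7/10, 41/50) → index 10
j=10: u_10=613/720 ∈ [41/50, 1) → index 11
j=11: u_11=673/720 ∈ [41/50, 1) → index 11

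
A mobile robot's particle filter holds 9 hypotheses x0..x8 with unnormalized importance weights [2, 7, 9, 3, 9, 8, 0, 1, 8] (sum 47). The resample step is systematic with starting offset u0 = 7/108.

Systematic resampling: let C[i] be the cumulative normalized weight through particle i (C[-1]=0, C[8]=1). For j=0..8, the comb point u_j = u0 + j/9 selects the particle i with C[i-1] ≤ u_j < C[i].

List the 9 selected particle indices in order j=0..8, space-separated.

C = [2/47, 9/47, 18/47, 21/47, 30/47, 38/47, 38/47, 39/47, 1]
j=0: u_0=7/108 ∈ [2/47, 9/47) → index 1
j=1: u_1=19/108 ∈ [2/47, 9/47) → index 1
j=2: u_2=31/108 ∈ [9/47, 18/47) → index 2
j=3: u_3=43/108 ∈ [18/47, 21/47) → index 3
j=4: u_4=55/108 ∈ [21/47, 30/47) → index 4
j=5: u_5=67/108 ∈ [21/47, 30/47) → index 4
j=6: u_6=79/108 ∈ [30/47, 38/47) → index 5
j=7: u_7=91/108 ∈ [39/47, 1) → index 8
j=8: u_8=103/108 ∈ [39/47, 1) → index 8

1 1 2 3 4 4 5 8 8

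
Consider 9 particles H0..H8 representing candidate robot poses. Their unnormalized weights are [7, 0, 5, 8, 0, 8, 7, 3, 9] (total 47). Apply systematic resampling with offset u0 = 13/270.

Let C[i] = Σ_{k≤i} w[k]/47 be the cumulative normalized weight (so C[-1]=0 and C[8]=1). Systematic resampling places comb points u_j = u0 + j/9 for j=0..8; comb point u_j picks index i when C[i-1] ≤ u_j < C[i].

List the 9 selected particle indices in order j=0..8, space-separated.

C = [7/47, 7/47, 12/47, 20/47, 20/47, 28/47, 35/47, 38/47, 1]
j=0: u_0=13/270 ∈ [0, 7/47) → index 0
j=1: u_1=43/270 ∈ [7/47, 12/47) → index 2
j=2: u_2=73/270 ∈ [12/47, 20/47) → index 3
j=3: u_3=103/270 ∈ [12/47, 20/47) → index 3
j=4: u_4=133/270 ∈ [20/47, 28/47) → index 5
j=5: u_5=163/270 ∈ [28/47, 35/47) → index 6
j=6: u_6=193/270 ∈ [28/47, 35/47) → index 6
j=7: u_7=223/270 ∈ [38/47, 1) → index 8
j=8: u_8=253/270 ∈ [38/47, 1) → index 8

0 2 3 3 5 6 6 8 8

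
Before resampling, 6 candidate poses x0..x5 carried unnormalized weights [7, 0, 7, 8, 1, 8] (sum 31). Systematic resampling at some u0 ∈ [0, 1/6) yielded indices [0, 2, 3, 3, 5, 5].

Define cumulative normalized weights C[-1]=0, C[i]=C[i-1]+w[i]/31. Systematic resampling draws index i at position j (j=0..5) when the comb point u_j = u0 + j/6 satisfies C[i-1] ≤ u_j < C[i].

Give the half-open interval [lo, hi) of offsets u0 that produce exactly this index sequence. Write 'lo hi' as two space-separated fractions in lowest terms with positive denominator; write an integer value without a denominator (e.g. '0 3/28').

C = [7/31, 7/31, 14/31, 22/31, 23/31, 1]
j=0 picked index 0: u0 ∈ [0, 7/31)
j=1 picked index 2: u0 ∈ [11/186, 53/186)
j=2 picked index 3: u0 ∈ [11/93, 35/93)
j=3 picked index 3: u0 ∈ [-3/62, 13/62)
j=4 picked index 5: u0 ∈ [7/93, 1/3)
j=5 picked index 5: u0 ∈ [-17/186, 1/6)
intersection: [11/93, 1/6)

11/93 1/6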